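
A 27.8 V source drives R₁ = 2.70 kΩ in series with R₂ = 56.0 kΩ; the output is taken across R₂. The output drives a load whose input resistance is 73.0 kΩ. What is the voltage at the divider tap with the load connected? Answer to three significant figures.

The load sits in parallel with R₂: R₂‖R_L = (56.0 × 73.0) / (56.0 + 73.0) = 31.69 kΩ.
V_out = 27.8 × 31.69 / (2.70 + 31.69) = 27.8 × 31.69/34.39 = 25.6 V.

V_out ≈ 25.6 V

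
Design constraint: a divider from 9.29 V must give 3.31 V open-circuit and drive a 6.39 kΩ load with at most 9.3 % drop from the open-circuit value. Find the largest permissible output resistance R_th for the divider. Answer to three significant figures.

Loading drop = R_th/(R_th + R_L) ≤ 0.0930, so R_th ≤ R_L · ε/(1−ε) = 6.39 kΩ × 0.0930/0.9070 = 655 Ω.

R_th ≤ 655 Ω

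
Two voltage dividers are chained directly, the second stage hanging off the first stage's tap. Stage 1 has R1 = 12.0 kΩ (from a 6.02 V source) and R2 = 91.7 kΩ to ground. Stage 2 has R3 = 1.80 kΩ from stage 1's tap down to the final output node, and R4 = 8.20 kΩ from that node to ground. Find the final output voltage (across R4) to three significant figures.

Stage 2 presents R3+R4 = 10.00 kΩ as a load on stage 1's tap.
Stage 1's lower leg becomes R2‖(R3+R4) = 9.017 kΩ, so V_mid = 6.02 × 9.017/21.02 = 2.583 V.
Stage 2 is itself unloaded: V_out = V_mid × R4/(R3+R4) = 2.583 × 8.20/10.00 = 2.12 V.

V_out ≈ 2.12 V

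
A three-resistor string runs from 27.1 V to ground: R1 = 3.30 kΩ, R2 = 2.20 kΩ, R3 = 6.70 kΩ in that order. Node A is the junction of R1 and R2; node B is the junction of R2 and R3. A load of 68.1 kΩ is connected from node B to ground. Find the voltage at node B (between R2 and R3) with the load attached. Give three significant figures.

V ≈ 14.3 V

At node B, R3 is in parallel with the load: R3‖R_L = 6.100 kΩ.
Below node A the resistance is R2 + (R3‖R_L) = 8.300 kΩ, so V_A = 27.1 × 8.300/11.60 = 19.39 V.
Then V_B = V_A × (R3‖R_L)/(R2 + R3‖R_L) = 19.39 × 6.100/8.300 = 14.3 V.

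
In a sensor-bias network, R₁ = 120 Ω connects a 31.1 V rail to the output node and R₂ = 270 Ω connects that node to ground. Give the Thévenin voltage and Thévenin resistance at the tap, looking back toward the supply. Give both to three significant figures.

V_th is the open-circuit tap voltage: 31.1 × 270/(120 + 270) = 21.5 V.
With the supply zeroed, R₁ and R₂ appear in parallel from the tap: R_th = R₁‖R₂ = (120 × 270)/390.0 = 83.1 Ω.

V_th = 21.5 V, R_th = 83.1 Ω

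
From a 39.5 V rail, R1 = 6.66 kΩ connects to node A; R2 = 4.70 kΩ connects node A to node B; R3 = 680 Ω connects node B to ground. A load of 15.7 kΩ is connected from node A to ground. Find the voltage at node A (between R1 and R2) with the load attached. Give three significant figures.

V ≈ 14.8 V

Below node A the series string R2+R3 = 5380 Ω sits in parallel with the 15700 Ω load: 4007 Ω.
V_A = 39.5 × 4007/(6660 + 4007) = 14.8 V.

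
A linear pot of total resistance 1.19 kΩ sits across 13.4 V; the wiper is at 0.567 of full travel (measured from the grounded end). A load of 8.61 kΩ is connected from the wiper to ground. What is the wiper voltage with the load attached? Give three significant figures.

V ≈ 7.35 V

The wiper splits the pot into (1−α)R = 515.3 Ω above and αR = 674.7 Ω below.
Lower section ‖ load = 625.7 Ω.
V_wiper = 13.4 × 625.7/(515.3 + 625.7) = 7.35 V.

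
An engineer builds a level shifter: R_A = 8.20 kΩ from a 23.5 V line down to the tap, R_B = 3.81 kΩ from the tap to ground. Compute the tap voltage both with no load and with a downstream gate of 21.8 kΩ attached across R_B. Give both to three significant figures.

Unloaded: 7.46 V; loaded: 6.66 V

Open-circuit: V = 23.5 × 3.81/(8.20 + 3.81) = 7.46 V.
With the load, R_B becomes R_B‖R_L = 3.243 kΩ, so V = 23.5 × 3.243/11.44 = 6.66 V.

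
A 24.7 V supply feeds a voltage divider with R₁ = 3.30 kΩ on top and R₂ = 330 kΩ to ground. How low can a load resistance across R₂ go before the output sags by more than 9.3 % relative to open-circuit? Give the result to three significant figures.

R_L(min) ≈ 31.9 kΩ

Output resistance R_th = R₁‖R₂ = (3.30 × 330)/333.3 = 3.267 kΩ.
The fractional drop is R_th/(R_th + R_L); requiring this ≤ 0.0930 gives R_L ≥ R_th(1/0.0930 − 1) = 3.267 × 9.753 = 31.9 kΩ.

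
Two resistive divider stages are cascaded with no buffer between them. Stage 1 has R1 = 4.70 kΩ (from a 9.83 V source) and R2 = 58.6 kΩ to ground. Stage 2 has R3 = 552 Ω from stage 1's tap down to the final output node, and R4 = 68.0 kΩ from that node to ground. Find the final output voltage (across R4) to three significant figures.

Stage 2 presents R3+R4 = 68550 Ω as a load on stage 1's tap.
Stage 1's lower leg becomes R2‖(R3+R4) = 31590 Ω, so V_mid = 9.83 × 31590/36290 = 8.557 V.
Stage 2 is itself unloaded: V_out = V_mid × R4/(R3+R4) = 8.557 × 68000/68550 = 8.49 V.

V_out ≈ 8.49 V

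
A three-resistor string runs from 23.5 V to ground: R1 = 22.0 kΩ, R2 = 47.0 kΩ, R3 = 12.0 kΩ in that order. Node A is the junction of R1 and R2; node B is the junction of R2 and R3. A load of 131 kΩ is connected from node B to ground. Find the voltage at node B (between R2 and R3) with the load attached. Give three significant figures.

At node B, R3 is in parallel with the load: R3‖R_L = 10.99 kΩ.
Below node A the resistance is R2 + (R3‖R_L) = 57.99 kΩ, so V_A = 23.5 × 57.99/79.99 = 17.04 V.
Then V_B = V_A × (R3‖R_L)/(R2 + R3‖R_L) = 17.04 × 10.99/57.99 = 3.23 V.

V ≈ 3.23 V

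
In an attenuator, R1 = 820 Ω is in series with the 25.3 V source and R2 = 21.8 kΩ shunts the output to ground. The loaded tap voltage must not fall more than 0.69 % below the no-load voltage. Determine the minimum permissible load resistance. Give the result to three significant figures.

R_L(min) ≈ 114 kΩ

Output resistance R_th = R1‖R2 = (820 × 21800)/22620 = 790.3 Ω.
The fractional drop is R_th/(R_th + R_L); requiring this ≤ 0.00690 gives R_L ≥ R_th(1/0.00690 − 1) = 790.3 × 143.9 = 114 kΩ.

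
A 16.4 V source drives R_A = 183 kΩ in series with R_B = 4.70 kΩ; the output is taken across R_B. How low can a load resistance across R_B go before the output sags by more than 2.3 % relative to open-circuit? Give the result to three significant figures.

Output resistance R_th = R_A‖R_B = (183 × 4.70)/187.7 = 4.582 kΩ.
The fractional drop is R_th/(R_th + R_L); requiring this ≤ 0.0230 gives R_L ≥ R_th(1/0.0230 − 1) = 4.582 × 42.48 = 195 kΩ.

R_L(min) ≈ 195 kΩ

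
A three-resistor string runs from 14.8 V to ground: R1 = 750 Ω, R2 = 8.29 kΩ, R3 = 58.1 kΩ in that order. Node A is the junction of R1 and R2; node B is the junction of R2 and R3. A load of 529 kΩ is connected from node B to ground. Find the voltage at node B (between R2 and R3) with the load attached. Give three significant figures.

V ≈ 12.6 V

At node B, R3 is in parallel with the load: R3‖R_L = 52350 Ω.
Below node A the resistance is R2 + (R3‖R_L) = 60640 Ω, so V_A = 14.8 × 60640/61390 = 14.62 V.
Then V_B = V_A × (R3‖R_L)/(R2 + R3‖R_L) = 14.62 × 52350/60640 = 12.6 V.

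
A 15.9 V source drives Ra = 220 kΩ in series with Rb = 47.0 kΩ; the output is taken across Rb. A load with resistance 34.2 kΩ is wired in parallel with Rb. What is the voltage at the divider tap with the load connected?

The load sits in parallel with Rb: Rb‖R_L = (47.0 × 34.2) / (47.0 + 34.2) = 19.80 kΩ.
V_out = 15.9 × 19.80 / (220 + 19.80) = 15.9 × 19.80/239.8 = 1.31 V.

V_out ≈ 1.31 V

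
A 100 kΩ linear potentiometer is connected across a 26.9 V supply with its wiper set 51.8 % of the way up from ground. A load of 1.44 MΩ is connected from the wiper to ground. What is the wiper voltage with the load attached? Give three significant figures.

The wiper splits the pot into (1−α)R = 48.20 kΩ above and αR = 51.80 kΩ below.
Lower section ‖ load = 50.00 kΩ.
V_wiper = 26.9 × 50.00/(48.20 + 50.00) = 13.7 V.

V ≈ 13.7 V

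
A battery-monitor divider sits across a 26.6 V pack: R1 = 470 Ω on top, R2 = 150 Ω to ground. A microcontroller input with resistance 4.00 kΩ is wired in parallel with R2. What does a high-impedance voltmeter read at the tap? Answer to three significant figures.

V_out ≈ 6.26 V

The load sits in parallel with R2: R2‖R_L = (150 × 4000) / (150 + 4000) = 144.6 Ω.
V_out = 26.6 × 144.6 / (470 + 144.6) = 26.6 × 144.6/614.6 = 6.26 V.
(Unloaded it would have been 6.44 V.)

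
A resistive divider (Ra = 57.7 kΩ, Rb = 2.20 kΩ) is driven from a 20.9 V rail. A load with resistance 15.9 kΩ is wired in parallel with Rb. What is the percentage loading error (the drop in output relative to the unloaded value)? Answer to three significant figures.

11.8 %

The divider's output (Thévenin) resistance is Ra‖Rb = 2.119 kΩ.
Fractional drop under load = R_th/(R_th + R_L) = 2.119 / (2.119 + 15.9) = 0.1176.
So the output falls by 11.8 %.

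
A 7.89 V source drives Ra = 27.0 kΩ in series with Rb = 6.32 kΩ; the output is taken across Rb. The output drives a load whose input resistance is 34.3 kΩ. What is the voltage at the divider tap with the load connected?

V_out ≈ 1.30 V

The load sits in parallel with Rb: Rb‖R_L = (6.32 × 34.3) / (6.32 + 34.3) = 5.337 kΩ.
V_out = 7.89 × 5.337 / (27.0 + 5.337) = 7.89 × 5.337/32.34 = 1.30 V.
(Unloaded it would have been 1.50 V.)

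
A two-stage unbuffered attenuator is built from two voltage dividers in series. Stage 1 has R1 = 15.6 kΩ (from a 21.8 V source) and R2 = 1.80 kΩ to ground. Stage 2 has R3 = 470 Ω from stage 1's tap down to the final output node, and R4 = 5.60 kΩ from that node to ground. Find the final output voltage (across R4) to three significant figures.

Stage 2 presents R3+R4 = 6070 Ω as a load on stage 1's tap.
Stage 1's lower leg becomes R2‖(R3+R4) = 1388 Ω, so V_mid = 21.8 × 1388/16990 = 1.782 V.
Stage 2 is itself unloaded: V_out = V_mid × R4/(R3+R4) = 1.782 × 5600/6070 = 1.64 V.

V_out ≈ 1.64 V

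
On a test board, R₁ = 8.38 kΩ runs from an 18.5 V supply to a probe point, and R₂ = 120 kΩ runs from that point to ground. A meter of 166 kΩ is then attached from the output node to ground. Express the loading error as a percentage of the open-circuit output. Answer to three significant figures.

4.51 %

The divider's output (Thévenin) resistance is R₁‖R₂ = 7.833 kΩ.
Fractional drop under load = R_th/(R_th + R_L) = 7.833 / (7.833 + 166) = 0.04506.
So the output falls by 4.51 %.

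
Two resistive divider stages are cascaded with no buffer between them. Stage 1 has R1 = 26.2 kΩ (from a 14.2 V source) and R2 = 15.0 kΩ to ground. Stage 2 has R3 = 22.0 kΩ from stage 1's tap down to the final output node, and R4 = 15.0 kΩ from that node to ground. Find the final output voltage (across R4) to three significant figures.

Stage 2 presents R3+R4 = 37.00 kΩ as a load on stage 1's tap.
Stage 1's lower leg becomes R2‖(R3+R4) = 10.67 kΩ, so V_mid = 14.2 × 10.67/36.87 = 4.110 V.
Stage 2 is itself unloaded: V_out = V_mid × R4/(R3+R4) = 4.110 × 15.0/37.00 = 1.67 V.

V_out ≈ 1.67 V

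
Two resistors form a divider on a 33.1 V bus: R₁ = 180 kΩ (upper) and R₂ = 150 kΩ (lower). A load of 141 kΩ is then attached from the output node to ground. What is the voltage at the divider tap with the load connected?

The load sits in parallel with R₂: R₂‖R_L = (150 × 141) / (150 + 141) = 72.68 kΩ.
V_out = 33.1 × 72.68 / (180 + 72.68) = 33.1 × 72.68/252.7 = 9.52 V.

V_out ≈ 9.52 V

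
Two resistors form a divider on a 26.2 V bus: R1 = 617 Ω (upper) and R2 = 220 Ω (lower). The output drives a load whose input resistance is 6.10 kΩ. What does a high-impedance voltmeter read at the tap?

The load sits in parallel with R2: R2‖R_L = (220 × 6100) / (220 + 6100) = 212.3 Ω.
V_out = 26.2 × 212.3 / (617 + 212.3) = 26.2 × 212.3/829.3 = 6.71 V.

V_out ≈ 6.71 V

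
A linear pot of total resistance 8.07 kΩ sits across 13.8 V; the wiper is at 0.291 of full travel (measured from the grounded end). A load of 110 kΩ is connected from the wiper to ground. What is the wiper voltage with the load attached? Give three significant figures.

V ≈ 3.96 V

The wiper splits the pot into (1−α)R = 5.722 kΩ above and αR = 2.348 kΩ below.
Lower section ‖ load = 2.299 kΩ.
V_wiper = 13.8 × 2.299/(5.722 + 2.299) = 3.96 V.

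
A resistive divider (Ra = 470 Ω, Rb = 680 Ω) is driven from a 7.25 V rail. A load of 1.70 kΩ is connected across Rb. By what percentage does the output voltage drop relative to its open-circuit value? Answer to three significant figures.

The divider's output (Thévenin) resistance is Ra‖Rb = 277.9 Ω.
Fractional drop under load = R_th/(R_th + R_L) = 277.9 / (277.9 + 1700) = 0.1405.
So the output falls by 14.1 %.

14.1 %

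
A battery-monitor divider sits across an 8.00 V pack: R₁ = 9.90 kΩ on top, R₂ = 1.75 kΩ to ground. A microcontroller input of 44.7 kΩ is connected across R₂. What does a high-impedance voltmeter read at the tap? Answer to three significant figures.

V_out ≈ 1.16 V

The load sits in parallel with R₂: R₂‖R_L = (1.75 × 44.7) / (1.75 + 44.7) = 1.684 kΩ.
V_out = 8.00 × 1.684 / (9.90 + 1.684) = 8.00 × 1.684/11.58 = 1.16 V.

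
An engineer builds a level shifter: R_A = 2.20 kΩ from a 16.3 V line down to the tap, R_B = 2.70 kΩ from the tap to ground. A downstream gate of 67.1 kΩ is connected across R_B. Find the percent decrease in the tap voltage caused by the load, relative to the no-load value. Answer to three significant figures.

1.77 %

The divider's output (Thévenin) resistance is R_A‖R_B = 1.212 kΩ.
Fractional drop under load = R_th/(R_th + R_L) = 1.212 / (1.212 + 67.1) = 0.01775.
So the output falls by 1.77 %.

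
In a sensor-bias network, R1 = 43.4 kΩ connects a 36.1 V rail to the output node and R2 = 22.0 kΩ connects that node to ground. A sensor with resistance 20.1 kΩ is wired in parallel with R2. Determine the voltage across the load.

V_out ≈ 7.03 V

The load sits in parallel with R2: R2‖R_L = (22.0 × 20.1) / (22.0 + 20.1) = 10.50 kΩ.
V_out = 36.1 × 10.50 / (43.4 + 10.50) = 36.1 × 10.50/53.90 = 7.03 V.
(Unloaded it would have been 12.1 V.)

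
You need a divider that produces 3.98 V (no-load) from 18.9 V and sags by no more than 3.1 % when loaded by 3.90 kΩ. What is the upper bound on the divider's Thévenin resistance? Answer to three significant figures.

Loading drop = R_th/(R_th + R_L) ≤ 0.0310, so R_th ≤ R_L · ε/(1−ε) = 3.90 kΩ × 0.0310/0.9690 = 125 Ω.

R_th ≤ 125 Ω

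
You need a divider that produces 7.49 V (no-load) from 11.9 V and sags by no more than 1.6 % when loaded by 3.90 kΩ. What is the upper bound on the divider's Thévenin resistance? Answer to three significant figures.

R_th ≤ 63.4 Ω

Loading drop = R_th/(R_th + R_L) ≤ 0.0160, so R_th ≤ R_L · ε/(1−ε) = 3.90 kΩ × 0.0160/0.9840 = 63.4 Ω.
(Any R1, R2 with R2/(R1+R2) = 0.629 and R1‖R2 ≤ 63.4 Ω will meet the spec.)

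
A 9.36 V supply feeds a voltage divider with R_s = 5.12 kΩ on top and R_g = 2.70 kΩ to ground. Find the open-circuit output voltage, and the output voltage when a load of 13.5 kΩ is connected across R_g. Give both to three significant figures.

Unloaded: 3.23 V; loaded: 2.86 V

Open-circuit: V = 9.36 × 2.70/(5.12 + 2.70) = 3.23 V.
With the load, R_g becomes R_g‖R_L = 2.250 kΩ, so V = 9.36 × 2.250/7.370 = 2.86 V.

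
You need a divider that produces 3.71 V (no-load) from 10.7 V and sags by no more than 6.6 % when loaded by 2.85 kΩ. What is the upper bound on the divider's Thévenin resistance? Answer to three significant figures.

R_th ≤ 201 Ω

Loading drop = R_th/(R_th + R_L) ≤ 0.0660, so R_th ≤ R_L · ε/(1−ε) = 2.85 kΩ × 0.0660/0.9340 = 201 Ω.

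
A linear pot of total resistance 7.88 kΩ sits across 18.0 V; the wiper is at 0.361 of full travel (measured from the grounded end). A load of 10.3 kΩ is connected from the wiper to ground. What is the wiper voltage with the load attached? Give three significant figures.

The wiper splits the pot into (1−α)R = 5.035 kΩ above and αR = 2.845 kΩ below.
Lower section ‖ load = 2.229 kΩ.
V_wiper = 18.0 × 2.229/(5.035 + 2.229) = 5.52 V.

V ≈ 5.52 V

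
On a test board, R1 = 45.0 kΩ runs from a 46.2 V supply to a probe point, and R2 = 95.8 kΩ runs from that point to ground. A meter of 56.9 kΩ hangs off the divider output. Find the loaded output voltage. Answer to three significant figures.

The load sits in parallel with R2: R2‖R_L = (95.8 × 56.9) / (95.8 + 56.9) = 35.70 kΩ.
V_out = 46.2 × 35.70 / (45.0 + 35.70) = 46.2 × 35.70/80.70 = 20.4 V.

V_out ≈ 20.4 V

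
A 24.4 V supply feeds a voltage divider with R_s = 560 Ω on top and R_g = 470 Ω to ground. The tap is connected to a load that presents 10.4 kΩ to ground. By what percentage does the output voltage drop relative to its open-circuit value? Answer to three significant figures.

The divider's output (Thévenin) resistance is R_s‖R_g = 255.5 Ω.
Fractional drop under load = R_th/(R_th + R_L) = 255.5 / (255.5 + 10400) = 0.02398.
So the output falls by 2.40 %.

2.40 %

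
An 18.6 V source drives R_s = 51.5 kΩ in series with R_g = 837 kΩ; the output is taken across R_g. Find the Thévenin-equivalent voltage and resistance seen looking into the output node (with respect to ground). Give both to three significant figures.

V_th is the open-circuit tap voltage: 18.6 × 837/(51.5 + 837) = 17.5 V.
With the supply zeroed, R_s and R_g appear in parallel from the tap: R_th = R_s‖R_g = (51.5 × 837)/888.5 = 48.5 kΩ.

V_th = 17.5 V, R_th = 48.5 kΩ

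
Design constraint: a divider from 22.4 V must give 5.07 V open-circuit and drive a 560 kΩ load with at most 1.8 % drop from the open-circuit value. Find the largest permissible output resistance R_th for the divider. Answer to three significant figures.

Loading drop = R_th/(R_th + R_L) ≤ 0.0180, so R_th ≤ R_L · ε/(1−ε) = 560 kΩ × 0.0180/0.9820 = 10.3 kΩ.
(Any R1, R2 with R2/(R1+R2) = 0.226 and R1‖R2 ≤ 10.3 kΩ will meet the spec.)

R_th ≤ 10.3 kΩ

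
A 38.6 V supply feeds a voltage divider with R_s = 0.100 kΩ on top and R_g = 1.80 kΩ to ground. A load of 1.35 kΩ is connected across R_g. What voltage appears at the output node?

The load sits in parallel with R_g: R_g‖R_L = (1800 × 1350) / (1800 + 1350) = 771.4 Ω.
V_out = 38.6 × 771.4 / (100 + 771.4) = 38.6 × 771.4/871.4 = 34.2 V.

V_out ≈ 34.2 V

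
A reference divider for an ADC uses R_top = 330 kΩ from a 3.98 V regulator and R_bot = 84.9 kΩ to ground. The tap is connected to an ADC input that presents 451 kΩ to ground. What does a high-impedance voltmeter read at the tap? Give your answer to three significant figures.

V_out ≈ 0.708 V

The load sits in parallel with R_bot: R_bot‖R_L = (84.9 × 451) / (84.9 + 451) = 71.45 kΩ.
V_out = 3.98 × 71.45 / (330 + 71.45) = 3.98 × 71.45/401.4 = 0.708 V.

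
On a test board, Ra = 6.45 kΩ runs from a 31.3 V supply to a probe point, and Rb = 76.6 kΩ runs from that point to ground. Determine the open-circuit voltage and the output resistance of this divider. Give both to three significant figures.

V_th = 28.9 V, R_th = 5.95 kΩ

V_th is the open-circuit tap voltage: 31.3 × 76.6/(6.45 + 76.6) = 28.9 V.
With the supply zeroed, Ra and Rb appear in parallel from the tap: R_th = Ra‖Rb = (6.45 × 76.6)/83.05 = 5.95 kΩ.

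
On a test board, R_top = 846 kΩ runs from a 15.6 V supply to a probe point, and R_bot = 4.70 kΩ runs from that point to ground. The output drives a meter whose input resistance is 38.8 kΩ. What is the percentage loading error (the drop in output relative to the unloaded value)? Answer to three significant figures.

The divider's output (Thévenin) resistance is R_top‖R_bot = 4.674 kΩ.
Fractional drop under load = R_th/(R_th + R_L) = 4.674 / (4.674 + 38.8) = 0.1075.
So the output falls by 10.8 %.

10.8 %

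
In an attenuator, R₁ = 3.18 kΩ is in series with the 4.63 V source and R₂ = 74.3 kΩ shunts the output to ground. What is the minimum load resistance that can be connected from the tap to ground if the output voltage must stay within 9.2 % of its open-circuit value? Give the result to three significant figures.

R_L(min) ≈ 30.1 kΩ

Output resistance R_th = R₁‖R₂ = (3.18 × 74.3)/77.48 = 3.049 kΩ.
The fractional drop is R_th/(R_th + R_L); requiring this ≤ 0.0920 gives R_L ≥ R_th(1/0.0920 − 1) = 3.049 × 9.870 = 30.1 kΩ.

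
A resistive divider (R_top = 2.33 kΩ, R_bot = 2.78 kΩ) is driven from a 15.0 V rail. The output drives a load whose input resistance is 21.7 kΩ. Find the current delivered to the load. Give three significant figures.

I_L ≈ 0.355 mA

R_bot‖R_L = 2.464 kΩ; V_out = 15.0 × 2.464/4.794 = 7.710 V.
I_L = V_out / R_L = 7.710 / 21.7 kΩ = 0.355 mA.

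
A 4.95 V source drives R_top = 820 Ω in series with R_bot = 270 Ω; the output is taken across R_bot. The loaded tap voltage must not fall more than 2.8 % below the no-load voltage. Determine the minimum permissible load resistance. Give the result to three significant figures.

Output resistance R_th = R_top‖R_bot = (820 × 270)/1090 = 203.1 Ω.
The fractional drop is R_th/(R_th + R_L); requiring this ≤ 0.0280 gives R_L ≥ R_th(1/0.0280 − 1) = 203.1 × 34.71 = 7.05 kΩ.

R_L(min) ≈ 7.05 kΩ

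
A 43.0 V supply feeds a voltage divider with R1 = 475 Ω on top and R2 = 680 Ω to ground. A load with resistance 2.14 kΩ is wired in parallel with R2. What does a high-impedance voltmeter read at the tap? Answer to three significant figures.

The load sits in parallel with R2: R2‖R_L = (680 × 2140) / (680 + 2140) = 516.0 Ω.
V_out = 43.0 × 516.0 / (475 + 516.0) = 43.0 × 516.0/991.0 = 22.4 V.

V_out ≈ 22.4 V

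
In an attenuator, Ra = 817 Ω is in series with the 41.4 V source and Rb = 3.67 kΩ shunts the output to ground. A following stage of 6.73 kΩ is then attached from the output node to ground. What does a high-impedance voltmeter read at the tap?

V_out ≈ 30.8 V

The load sits in parallel with Rb: Rb‖R_L = (3670 × 6730) / (3670 + 6730) = 2375 Ω.
V_out = 41.4 × 2375 / (817 + 2375) = 41.4 × 2375/3192 = 30.8 V.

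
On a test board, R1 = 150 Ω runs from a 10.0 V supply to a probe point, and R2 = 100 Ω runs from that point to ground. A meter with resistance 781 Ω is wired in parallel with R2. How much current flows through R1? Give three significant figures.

I ≈ 41.9 mA

R2‖R_L = 88.65 Ω, so the source sees R1 + R2‖R_L = 238.6 Ω.
I = 10.0 V / 238.6 Ω = 41.9 mA.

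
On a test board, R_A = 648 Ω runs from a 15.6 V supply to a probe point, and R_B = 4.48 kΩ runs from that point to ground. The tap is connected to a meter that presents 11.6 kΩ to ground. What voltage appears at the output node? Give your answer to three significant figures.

V_out ≈ 13.0 V

The load sits in parallel with R_B: R_B‖R_L = (4480 × 11600) / (4480 + 11600) = 3232 Ω.
V_out = 15.6 × 3232 / (648 + 3232) = 15.6 × 3232/3880 = 13.0 V.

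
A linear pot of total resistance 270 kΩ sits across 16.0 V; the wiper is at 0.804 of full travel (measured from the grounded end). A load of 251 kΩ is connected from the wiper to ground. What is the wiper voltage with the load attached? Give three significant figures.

The wiper splits the pot into (1−α)R = 52.92 kΩ above and αR = 217.1 kΩ below.
Lower section ‖ load = 116.4 kΩ.
V_wiper = 16.0 × 116.4/(52.92 + 116.4) = 11.0 V.

V ≈ 11.0 V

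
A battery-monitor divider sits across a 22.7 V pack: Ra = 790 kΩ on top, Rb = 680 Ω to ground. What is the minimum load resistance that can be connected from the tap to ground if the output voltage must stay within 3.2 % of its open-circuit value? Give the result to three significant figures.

R_L(min) ≈ 20.6 kΩ

Output resistance R_th = Ra‖Rb = (790000 × 680)/790700 = 679.4 Ω.
The fractional drop is R_th/(R_th + R_L); requiring this ≤ 0.0320 gives R_L ≥ R_th(1/0.0320 − 1) = 679.4 × 30.25 = 20.6 kΩ.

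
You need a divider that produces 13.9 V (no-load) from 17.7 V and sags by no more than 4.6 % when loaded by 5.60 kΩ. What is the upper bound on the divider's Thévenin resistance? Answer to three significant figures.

R_th ≤ 270 Ω

Loading drop = R_th/(R_th + R_L) ≤ 0.0460, so R_th ≤ R_L · ε/(1−ε) = 5.60 kΩ × 0.0460/0.9540 = 270 Ω.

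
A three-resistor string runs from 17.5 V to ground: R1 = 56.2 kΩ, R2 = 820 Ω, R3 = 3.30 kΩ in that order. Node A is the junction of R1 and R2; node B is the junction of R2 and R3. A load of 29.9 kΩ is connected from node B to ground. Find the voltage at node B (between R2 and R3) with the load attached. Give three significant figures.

At node B, R3 is in parallel with the load: R3‖R_L = 2972 Ω.
Below node A the resistance is R2 + (R3‖R_L) = 3792 Ω, so V_A = 17.5 × 3792/59990 = 1.106 V.
Then V_B = V_A × (R3‖R_L)/(R2 + R3‖R_L) = 1.106 × 2972/3792 = 0.867 V.

V ≈ 0.867 V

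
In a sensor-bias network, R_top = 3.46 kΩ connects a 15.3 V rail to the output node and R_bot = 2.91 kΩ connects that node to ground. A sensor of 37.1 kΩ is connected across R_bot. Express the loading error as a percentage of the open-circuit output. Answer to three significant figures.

The divider's output (Thévenin) resistance is R_top‖R_bot = 1.581 kΩ.
Fractional drop under load = R_th/(R_th + R_L) = 1.581 / (1.581 + 37.1) = 0.04086.
So the output falls by 4.09 %.

4.09 %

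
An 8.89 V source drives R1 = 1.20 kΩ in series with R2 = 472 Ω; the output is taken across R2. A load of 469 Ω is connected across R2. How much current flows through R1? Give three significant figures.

I ≈ 6.19 mA

R2‖R_L = 235.2 Ω, so the source sees R1 + R2‖R_L = 1435 Ω.
I = 8.89 V / 1435 Ω = 6.19 mA.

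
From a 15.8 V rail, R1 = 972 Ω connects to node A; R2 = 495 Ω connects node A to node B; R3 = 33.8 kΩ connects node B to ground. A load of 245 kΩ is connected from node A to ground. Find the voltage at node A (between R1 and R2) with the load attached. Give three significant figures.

V ≈ 15.3 V

Below node A the series string R2+R3 = 34300 Ω sits in parallel with the 245000 Ω load: 30080 Ω.
V_A = 15.8 × 30080/(972 + 30080) = 15.3 V.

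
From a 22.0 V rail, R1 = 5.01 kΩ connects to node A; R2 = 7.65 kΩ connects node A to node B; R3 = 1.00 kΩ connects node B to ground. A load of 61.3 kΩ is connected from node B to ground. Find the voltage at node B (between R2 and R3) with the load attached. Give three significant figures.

V ≈ 1.59 V

At node B, R3 is in parallel with the load: R3‖R_L = 0.9839 kΩ.
Below node A the resistance is R2 + (R3‖R_L) = 8.634 kΩ, so V_A = 22.0 × 8.634/13.64 = 13.92 V.
Then V_B = V_A × (R3‖R_L)/(R2 + R3‖R_L) = 13.92 × 0.9839/8.634 = 1.59 V.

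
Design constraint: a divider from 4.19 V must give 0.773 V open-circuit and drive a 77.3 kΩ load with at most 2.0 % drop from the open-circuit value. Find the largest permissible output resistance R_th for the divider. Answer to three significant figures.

R_th ≤ 1.58 kΩ

Loading drop = R_th/(R_th + R_L) ≤ 0.0200, so R_th ≤ R_L · ε/(1−ε) = 77.3 kΩ × 0.0200/0.9800 = 1.58 kΩ.
(Any R1, R2 with R2/(R1+R2) = 0.184 and R1‖R2 ≤ 1.58 kΩ will meet the spec.)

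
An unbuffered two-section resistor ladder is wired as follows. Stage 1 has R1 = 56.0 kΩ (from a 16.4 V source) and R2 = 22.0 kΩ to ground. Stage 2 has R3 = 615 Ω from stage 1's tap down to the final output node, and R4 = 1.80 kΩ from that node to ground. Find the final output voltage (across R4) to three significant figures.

Stage 2 presents R3+R4 = 2415 Ω as a load on stage 1's tap.
Stage 1's lower leg becomes R2‖(R3+R4) = 2176 Ω, so V_mid = 16.4 × 2176/58180 = 0.6135 V.
Stage 2 is itself unloaded: V_out = V_mid × R4/(R3+R4) = 0.6135 × 1800/2415 = 0.457 V.

V_out ≈ 0.457 V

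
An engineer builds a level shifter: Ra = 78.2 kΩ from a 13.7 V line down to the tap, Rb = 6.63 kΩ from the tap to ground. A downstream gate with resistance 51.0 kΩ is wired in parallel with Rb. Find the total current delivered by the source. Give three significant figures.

I ≈ 0.163 mA

Rb‖R_L = 5.867 kΩ, so the source sees Ra + Rb‖R_L = 84.07 kΩ.
I = 13.7 V / 84.07 kΩ = 0.163 mA.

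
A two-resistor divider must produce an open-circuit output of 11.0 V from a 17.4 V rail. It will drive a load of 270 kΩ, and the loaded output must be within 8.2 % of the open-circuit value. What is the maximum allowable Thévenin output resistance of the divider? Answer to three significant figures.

Loading drop = R_th/(R_th + R_L) ≤ 0.0820, so R_th ≤ R_L · ε/(1−ε) = 270 kΩ × 0.0820/0.9180 = 24.1 kΩ.

R_th ≤ 24.1 kΩ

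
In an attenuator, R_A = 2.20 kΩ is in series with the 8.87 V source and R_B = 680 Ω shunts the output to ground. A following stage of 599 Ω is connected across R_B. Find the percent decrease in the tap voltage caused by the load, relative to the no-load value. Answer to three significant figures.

46.4 %

The divider's output (Thévenin) resistance is R_A‖R_B = 519.4 Ω.
Fractional drop under load = R_th/(R_th + R_L) = 519.4 / (519.4 + 599) = 0.4644.
So the output falls by 46.4 %.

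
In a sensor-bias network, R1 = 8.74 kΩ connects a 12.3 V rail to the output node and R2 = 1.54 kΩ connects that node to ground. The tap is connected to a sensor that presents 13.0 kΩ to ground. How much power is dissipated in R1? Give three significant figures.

Total resistance from the source is R1 + (R2‖R_L) = 10.12 kΩ, so I = 12.3/10.12 kΩ = 1.216 mA.
P = I²·R1 = (1.216 mA)² × 8.74 kΩ = 12.9 mW.

P ≈ 12.9 mW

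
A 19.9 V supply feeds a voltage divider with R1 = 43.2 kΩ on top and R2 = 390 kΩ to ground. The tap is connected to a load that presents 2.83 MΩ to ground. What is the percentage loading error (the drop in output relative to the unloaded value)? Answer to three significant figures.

The divider's output (Thévenin) resistance is R1‖R2 = 38.89 kΩ.
Fractional drop under load = R_th/(R_th + R_L) = 38.89 / (38.89 + 2830) = 0.01356.
So the output falls by 1.36 %.

1.36 %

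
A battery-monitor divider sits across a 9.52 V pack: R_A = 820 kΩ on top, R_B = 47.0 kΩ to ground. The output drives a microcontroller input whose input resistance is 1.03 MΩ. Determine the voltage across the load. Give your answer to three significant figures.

The load sits in parallel with R_B: R_B‖R_L = (47.0 × 1030) / (47.0 + 1030) = 44.95 kΩ.
V_out = 9.52 × 44.95 / (820 + 44.95) = 9.52 × 44.95/864.9 = 0.495 V.
(Unloaded it would have been 0.516 V.)

V_out ≈ 0.495 V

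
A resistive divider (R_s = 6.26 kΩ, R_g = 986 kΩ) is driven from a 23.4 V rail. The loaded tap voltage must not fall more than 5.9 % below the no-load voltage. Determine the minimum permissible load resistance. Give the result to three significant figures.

Output resistance R_th = R_s‖R_g = (6.26 × 986)/992.3 = 6.221 kΩ.
The fractional drop is R_th/(R_th + R_L); requiring this ≤ 0.0590 gives R_L ≥ R_th(1/0.0590 − 1) = 6.221 × 15.95 = 99.2 kΩ.

R_L(min) ≈ 99.2 kΩ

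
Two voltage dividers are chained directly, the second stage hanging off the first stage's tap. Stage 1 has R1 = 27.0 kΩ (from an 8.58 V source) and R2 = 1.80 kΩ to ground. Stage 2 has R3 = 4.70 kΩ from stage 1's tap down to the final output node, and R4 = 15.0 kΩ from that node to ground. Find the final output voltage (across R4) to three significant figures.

V_out ≈ 0.376 V

Stage 2 presents R3+R4 = 19.70 kΩ as a load on stage 1's tap.
Stage 1's lower leg becomes R2‖(R3+R4) = 1.649 kΩ, so V_mid = 8.58 × 1.649/28.65 = 0.4939 V.
Stage 2 is itself unloaded: V_out = V_mid × R4/(R3+R4) = 0.4939 × 15.0/19.70 = 0.376 V.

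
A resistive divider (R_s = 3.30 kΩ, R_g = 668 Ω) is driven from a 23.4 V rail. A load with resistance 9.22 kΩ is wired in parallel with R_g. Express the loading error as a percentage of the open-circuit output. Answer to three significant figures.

5.68 %

The divider's output (Thévenin) resistance is R_s‖R_g = 555.5 Ω.
Fractional drop under load = R_th/(R_th + R_L) = 555.5 / (555.5 + 9220) = 0.05683.
So the output falls by 5.68 %.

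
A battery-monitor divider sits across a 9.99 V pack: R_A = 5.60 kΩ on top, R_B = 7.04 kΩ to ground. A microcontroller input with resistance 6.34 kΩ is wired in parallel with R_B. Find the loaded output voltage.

The load sits in parallel with R_B: R_B‖R_L = (7.04 × 6.34) / (7.04 + 6.34) = 3.336 kΩ.
V_out = 9.99 × 3.336 / (5.60 + 3.336) = 9.99 × 3.336/8.936 = 3.73 V.

V_out ≈ 3.73 V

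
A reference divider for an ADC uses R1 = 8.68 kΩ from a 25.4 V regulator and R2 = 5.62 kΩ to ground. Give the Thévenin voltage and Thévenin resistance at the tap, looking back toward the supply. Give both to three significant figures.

V_th is the open-circuit tap voltage: 25.4 × 5.62/(8.68 + 5.62) = 9.98 V.
With the supply zeroed, R1 and R2 appear in parallel from the tap: R_th = R1‖R2 = (8.68 × 5.62)/14.30 = 3.41 kΩ.

V_th = 9.98 V, R_th = 3.41 kΩ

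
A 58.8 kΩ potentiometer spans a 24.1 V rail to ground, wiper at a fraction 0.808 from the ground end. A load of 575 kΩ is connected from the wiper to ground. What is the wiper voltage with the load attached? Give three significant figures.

The wiper splits the pot into (1−α)R = 11.29 kΩ above and αR = 47.51 kΩ below.
Lower section ‖ load = 43.88 kΩ.
V_wiper = 24.1 × 43.88/(11.29 + 43.88) = 19.2 V.

V ≈ 19.2 V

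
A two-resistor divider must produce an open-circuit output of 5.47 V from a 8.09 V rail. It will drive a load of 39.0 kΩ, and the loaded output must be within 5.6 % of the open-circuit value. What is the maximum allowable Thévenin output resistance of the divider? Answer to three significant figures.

Loading drop = R_th/(R_th + R_L) ≤ 0.0560, so R_th ≤ R_L · ε/(1−ε) = 39.0 kΩ × 0.0560/0.9440 = 2.31 kΩ.

R_th ≤ 2.31 kΩ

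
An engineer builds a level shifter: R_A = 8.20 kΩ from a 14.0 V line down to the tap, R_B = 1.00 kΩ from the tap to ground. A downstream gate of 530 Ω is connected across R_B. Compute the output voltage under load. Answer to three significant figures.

The load sits in parallel with R_B: R_B‖R_L = (1000 × 530) / (1000 + 530) = 346.4 Ω.
V_out = 14.0 × 346.4 / (8200 + 346.4) = 14.0 × 346.4/8546 = 0.567 V.

V_out ≈ 0.567 V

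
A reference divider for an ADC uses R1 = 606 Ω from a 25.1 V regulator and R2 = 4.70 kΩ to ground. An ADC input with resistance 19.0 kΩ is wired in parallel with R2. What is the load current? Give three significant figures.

I_L ≈ 1.14 mA

R2‖R_L = 3768 Ω; V_out = 25.1 × 3768/4374 = 21.62 V.
I_L = V_out / R_L = 21.62 / 19.0 kΩ = 1.14 mA.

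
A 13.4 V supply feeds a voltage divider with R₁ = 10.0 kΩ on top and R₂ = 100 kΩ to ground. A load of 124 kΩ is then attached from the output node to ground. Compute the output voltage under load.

V_out ≈ 11.3 V

The load sits in parallel with R₂: R₂‖R_L = (100 × 124) / (100 + 124) = 55.36 kΩ.
V_out = 13.4 × 55.36 / (10.0 + 55.36) = 13.4 × 55.36/65.36 = 11.3 V.
(Unloaded it would have been 12.2 V.)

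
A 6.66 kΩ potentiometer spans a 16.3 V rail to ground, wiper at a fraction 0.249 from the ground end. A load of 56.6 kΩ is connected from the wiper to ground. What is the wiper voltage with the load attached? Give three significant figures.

The wiper splits the pot into (1−α)R = 5.002 kΩ above and αR = 1.658 kΩ below.
Lower section ‖ load = 1.611 kΩ.
V_wiper = 16.3 × 1.611/(5.002 + 1.611) = 3.97 V.

V ≈ 3.97 V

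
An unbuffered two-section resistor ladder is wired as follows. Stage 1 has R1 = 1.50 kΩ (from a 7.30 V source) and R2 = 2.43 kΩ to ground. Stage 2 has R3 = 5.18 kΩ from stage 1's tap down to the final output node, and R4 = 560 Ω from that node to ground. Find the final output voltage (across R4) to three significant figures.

Stage 2 presents R3+R4 = 5740 Ω as a load on stage 1's tap.
Stage 1's lower leg becomes R2‖(R3+R4) = 1707 Ω, so V_mid = 7.30 × 1707/3207 = 3.886 V.
Stage 2 is itself unloaded: V_out = V_mid × R4/(R3+R4) = 3.886 × 560/5740 = 0.379 V.

V_out ≈ 0.379 V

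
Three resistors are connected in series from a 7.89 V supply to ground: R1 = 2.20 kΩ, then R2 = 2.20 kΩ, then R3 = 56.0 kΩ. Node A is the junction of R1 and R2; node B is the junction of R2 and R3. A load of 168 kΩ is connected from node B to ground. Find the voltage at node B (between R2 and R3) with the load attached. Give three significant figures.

V ≈ 7.14 V

At node B, R3 is in parallel with the load: R3‖R_L = 42.00 kΩ.
Below node A the resistance is R2 + (R3‖R_L) = 44.20 kΩ, so V_A = 7.89 × 44.20/46.40 = 7.516 V.
Then V_B = V_A × (R3‖R_L)/(R2 + R3‖R_L) = 7.516 × 42.00/44.20 = 7.14 V.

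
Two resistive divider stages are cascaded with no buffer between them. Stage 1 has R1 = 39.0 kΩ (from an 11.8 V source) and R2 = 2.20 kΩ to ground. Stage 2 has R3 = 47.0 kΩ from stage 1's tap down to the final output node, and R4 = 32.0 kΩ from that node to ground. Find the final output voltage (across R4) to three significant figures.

V_out ≈ 0.249 V

Stage 2 presents R3+R4 = 79.00 kΩ as a load on stage 1's tap.
Stage 1's lower leg becomes R2‖(R3+R4) = 2.140 kΩ, so V_mid = 11.8 × 2.140/41.14 = 0.6139 V.
Stage 2 is itself unloaded: V_out = V_mid × R4/(R3+R4) = 0.6139 × 32.0/79.00 = 0.249 V.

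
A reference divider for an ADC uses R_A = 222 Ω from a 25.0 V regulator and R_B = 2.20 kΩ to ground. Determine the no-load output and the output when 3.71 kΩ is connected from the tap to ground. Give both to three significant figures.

Unloaded: 22.7 V; loaded: 21.5 V

Open-circuit: V = 25.0 × 2200/(222 + 2200) = 22.7 V.
With the load, R_B becomes R_B‖R_L = 1381 Ω, so V = 25.0 × 1381/1603 = 21.5 V.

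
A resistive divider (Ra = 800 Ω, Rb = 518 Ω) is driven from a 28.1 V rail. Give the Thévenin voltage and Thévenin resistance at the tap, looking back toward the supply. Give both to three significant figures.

V_th is the open-circuit tap voltage: 28.1 × 518/(800 + 518) = 11.0 V.
With the supply zeroed, Ra and Rb appear in parallel from the tap: R_th = Ra‖Rb = (800 × 518)/1318 = 314 Ω.

V_th = 11.0 V, R_th = 314 Ω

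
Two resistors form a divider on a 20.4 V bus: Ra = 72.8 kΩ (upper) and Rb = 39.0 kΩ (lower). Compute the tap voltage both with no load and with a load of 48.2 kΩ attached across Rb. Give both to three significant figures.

Unloaded: 7.12 V; loaded: 4.66 V

Open-circuit: V = 20.4 × 39.0/(72.8 + 39.0) = 7.12 V.
With the load, Rb becomes Rb‖R_L = 21.56 kΩ, so V = 20.4 × 21.56/94.36 = 4.66 V.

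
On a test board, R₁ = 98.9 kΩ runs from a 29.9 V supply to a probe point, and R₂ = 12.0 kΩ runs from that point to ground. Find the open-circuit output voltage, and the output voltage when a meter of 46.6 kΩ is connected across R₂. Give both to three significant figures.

Open-circuit: V = 29.9 × 12.0/(98.9 + 12.0) = 3.24 V.
With the load, R₂ becomes R₂‖R_L = 9.543 kΩ, so V = 29.9 × 9.543/108.4 = 2.63 V.

Unloaded: 3.24 V; loaded: 2.63 V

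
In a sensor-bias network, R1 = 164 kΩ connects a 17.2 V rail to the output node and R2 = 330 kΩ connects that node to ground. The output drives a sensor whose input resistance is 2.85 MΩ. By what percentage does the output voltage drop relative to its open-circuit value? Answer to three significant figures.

3.70 %

The divider's output (Thévenin) resistance is R1‖R2 = 109.6 kΩ.
Fractional drop under load = R_th/(R_th + R_L) = 109.6 / (109.6 + 2850) = 0.03702.
So the output falls by 3.70 %.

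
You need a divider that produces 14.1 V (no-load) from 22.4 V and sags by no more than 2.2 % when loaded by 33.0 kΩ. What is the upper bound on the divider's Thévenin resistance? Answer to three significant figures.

Loading drop = R_th/(R_th + R_L) ≤ 0.0220, so R_th ≤ R_L · ε/(1−ε) = 33.0 kΩ × 0.0220/0.9780 = 742 Ω.

R_th ≤ 742 Ω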